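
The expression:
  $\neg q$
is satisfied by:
  {q: False}


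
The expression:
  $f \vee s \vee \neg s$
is always true.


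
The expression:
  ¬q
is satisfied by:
  {q: False}


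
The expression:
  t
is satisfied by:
  {t: True}


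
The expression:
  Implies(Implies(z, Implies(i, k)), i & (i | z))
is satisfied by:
  {i: True}


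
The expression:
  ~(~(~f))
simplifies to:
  ~f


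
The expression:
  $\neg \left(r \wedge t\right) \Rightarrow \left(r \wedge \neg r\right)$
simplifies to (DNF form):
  $r \wedge t$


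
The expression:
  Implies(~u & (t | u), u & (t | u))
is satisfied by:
  {u: True, t: False}
  {t: False, u: False}
  {t: True, u: True}


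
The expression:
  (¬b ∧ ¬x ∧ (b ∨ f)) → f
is always true.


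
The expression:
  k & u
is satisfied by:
  {u: True, k: True}


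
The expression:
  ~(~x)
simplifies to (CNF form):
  x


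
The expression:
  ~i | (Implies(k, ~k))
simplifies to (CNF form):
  ~i | ~k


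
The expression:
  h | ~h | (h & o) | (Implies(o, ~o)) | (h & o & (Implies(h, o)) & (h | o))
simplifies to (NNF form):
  True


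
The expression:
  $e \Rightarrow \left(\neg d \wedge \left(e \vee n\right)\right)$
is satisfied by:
  {e: False, d: False}
  {d: True, e: False}
  {e: True, d: False}


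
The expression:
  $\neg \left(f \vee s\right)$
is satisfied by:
  {f: False, s: False}


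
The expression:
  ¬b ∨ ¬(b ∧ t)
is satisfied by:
  {t: False, b: False}
  {b: True, t: False}
  {t: True, b: False}


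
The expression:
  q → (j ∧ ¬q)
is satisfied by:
  {q: False}


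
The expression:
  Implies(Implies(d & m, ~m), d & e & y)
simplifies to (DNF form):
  (d & m) | (d & e & m) | (d & e & y) | (d & m & y)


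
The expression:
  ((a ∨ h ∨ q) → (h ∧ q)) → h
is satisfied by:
  {a: True, q: True, h: True}
  {a: True, q: True, h: False}
  {a: True, h: True, q: False}
  {a: True, h: False, q: False}
  {q: True, h: True, a: False}
  {q: True, h: False, a: False}
  {h: True, q: False, a: False}


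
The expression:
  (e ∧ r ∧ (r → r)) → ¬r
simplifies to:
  ¬e ∨ ¬r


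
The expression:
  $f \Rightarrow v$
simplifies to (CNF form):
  $v \vee \neg f$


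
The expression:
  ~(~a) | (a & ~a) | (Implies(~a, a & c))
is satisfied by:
  {a: True}


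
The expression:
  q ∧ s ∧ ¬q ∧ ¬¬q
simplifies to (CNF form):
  False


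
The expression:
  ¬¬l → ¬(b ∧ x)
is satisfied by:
  {l: False, x: False, b: False}
  {b: True, l: False, x: False}
  {x: True, l: False, b: False}
  {b: True, x: True, l: False}
  {l: True, b: False, x: False}
  {b: True, l: True, x: False}
  {x: True, l: True, b: False}


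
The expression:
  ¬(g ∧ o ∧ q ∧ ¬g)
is always true.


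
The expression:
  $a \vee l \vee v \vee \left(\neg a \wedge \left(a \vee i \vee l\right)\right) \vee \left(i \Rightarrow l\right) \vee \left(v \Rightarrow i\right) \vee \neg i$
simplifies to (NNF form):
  $\text{True}$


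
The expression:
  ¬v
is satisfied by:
  {v: False}


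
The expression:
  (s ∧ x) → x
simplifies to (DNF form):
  True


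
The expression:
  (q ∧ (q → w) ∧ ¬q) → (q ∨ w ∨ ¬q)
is always true.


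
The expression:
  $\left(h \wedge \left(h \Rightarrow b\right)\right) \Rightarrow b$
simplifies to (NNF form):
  $\text{True}$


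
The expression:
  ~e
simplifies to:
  ~e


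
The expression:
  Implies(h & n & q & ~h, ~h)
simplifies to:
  True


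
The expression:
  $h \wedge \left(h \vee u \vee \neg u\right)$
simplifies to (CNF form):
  $h$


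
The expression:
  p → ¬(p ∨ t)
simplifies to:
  ¬p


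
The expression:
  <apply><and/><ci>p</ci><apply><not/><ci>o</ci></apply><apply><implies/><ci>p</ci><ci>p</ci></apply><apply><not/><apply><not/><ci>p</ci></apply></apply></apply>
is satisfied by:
  {p: True, o: False}


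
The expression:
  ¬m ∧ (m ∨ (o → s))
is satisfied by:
  {s: True, m: False, o: False}
  {s: False, m: False, o: False}
  {o: True, s: True, m: False}


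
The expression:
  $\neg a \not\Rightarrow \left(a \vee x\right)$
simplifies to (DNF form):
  $\neg a \wedge \neg x$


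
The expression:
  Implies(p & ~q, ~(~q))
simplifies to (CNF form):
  q | ~p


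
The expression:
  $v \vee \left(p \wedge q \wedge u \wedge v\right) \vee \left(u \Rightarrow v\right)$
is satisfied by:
  {v: True, u: False}
  {u: False, v: False}
  {u: True, v: True}


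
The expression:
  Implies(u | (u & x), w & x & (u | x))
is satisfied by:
  {w: True, x: True, u: False}
  {w: True, x: False, u: False}
  {x: True, w: False, u: False}
  {w: False, x: False, u: False}
  {w: True, u: True, x: True}


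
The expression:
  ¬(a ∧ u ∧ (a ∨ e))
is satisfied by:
  {u: False, a: False}
  {a: True, u: False}
  {u: True, a: False}


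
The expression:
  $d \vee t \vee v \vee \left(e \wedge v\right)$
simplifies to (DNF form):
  $d \vee t \vee v$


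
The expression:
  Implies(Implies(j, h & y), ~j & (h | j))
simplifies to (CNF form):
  (h | j) & (j | ~j) & (h | j | ~h) & (h | j | ~y) & (h | ~h | ~y) & (j | ~h | ~j) & (j | ~j | ~y) & (~h | ~j | ~y)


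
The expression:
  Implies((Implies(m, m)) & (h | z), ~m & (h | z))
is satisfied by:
  {h: False, m: False, z: False}
  {z: True, h: False, m: False}
  {h: True, z: False, m: False}
  {z: True, h: True, m: False}
  {m: True, z: False, h: False}


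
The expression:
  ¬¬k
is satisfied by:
  {k: True}


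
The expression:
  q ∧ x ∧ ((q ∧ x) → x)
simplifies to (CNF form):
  q ∧ x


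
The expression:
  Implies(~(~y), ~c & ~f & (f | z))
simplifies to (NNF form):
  ~y | (z & ~c & ~f)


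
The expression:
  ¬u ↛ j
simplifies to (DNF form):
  j ∨ ¬u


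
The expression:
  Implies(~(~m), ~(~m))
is always true.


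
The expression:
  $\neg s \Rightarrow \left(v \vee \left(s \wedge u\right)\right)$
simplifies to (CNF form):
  $s \vee v$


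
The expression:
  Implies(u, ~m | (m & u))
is always true.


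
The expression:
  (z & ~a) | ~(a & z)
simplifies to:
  ~a | ~z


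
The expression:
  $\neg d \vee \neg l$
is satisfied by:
  {l: False, d: False}
  {d: True, l: False}
  {l: True, d: False}


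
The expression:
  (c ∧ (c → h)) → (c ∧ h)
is always true.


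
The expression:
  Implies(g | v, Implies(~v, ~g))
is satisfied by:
  {v: True, g: False}
  {g: False, v: False}
  {g: True, v: True}


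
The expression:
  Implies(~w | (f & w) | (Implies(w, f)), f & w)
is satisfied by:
  {w: True}


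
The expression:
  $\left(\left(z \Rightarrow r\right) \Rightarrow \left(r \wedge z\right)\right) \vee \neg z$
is always true.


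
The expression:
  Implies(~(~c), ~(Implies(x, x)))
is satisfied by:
  {c: False}


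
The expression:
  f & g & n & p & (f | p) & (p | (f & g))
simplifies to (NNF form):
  f & g & n & p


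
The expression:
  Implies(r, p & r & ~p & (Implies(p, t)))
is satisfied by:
  {r: False}


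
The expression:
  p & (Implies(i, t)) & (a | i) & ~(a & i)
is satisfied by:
  {a: True, p: True, t: True, i: False}
  {a: True, p: True, t: False, i: False}
  {i: True, p: True, t: True, a: False}


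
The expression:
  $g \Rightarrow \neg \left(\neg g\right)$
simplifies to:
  $\text{True}$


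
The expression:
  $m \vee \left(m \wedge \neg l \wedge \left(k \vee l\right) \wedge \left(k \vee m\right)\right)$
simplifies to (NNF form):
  $m$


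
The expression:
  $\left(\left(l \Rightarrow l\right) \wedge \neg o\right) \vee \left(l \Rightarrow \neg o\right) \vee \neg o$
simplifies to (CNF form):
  $\neg l \vee \neg o$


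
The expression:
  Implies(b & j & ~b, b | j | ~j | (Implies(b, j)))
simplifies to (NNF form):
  True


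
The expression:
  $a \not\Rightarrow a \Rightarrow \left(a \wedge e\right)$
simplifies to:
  $\text{True}$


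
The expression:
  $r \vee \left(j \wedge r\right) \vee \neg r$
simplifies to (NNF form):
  $\text{True}$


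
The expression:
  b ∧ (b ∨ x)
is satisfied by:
  {b: True}


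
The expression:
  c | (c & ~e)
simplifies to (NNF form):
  c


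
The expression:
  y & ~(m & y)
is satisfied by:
  {y: True, m: False}


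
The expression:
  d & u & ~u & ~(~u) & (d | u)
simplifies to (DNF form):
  False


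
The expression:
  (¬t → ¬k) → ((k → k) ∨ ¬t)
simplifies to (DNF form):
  True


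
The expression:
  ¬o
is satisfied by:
  {o: False}


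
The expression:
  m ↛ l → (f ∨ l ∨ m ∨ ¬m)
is always true.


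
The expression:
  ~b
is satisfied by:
  {b: False}


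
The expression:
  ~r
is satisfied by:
  {r: False}


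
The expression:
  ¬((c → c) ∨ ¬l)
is never true.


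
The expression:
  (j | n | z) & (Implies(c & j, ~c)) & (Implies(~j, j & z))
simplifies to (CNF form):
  j & ~c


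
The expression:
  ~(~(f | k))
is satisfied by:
  {k: True, f: True}
  {k: True, f: False}
  {f: True, k: False}


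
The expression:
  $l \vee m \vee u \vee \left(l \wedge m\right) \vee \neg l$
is always true.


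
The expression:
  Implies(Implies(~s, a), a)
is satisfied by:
  {a: True, s: False}
  {s: False, a: False}
  {s: True, a: True}


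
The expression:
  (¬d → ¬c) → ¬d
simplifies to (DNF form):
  ¬d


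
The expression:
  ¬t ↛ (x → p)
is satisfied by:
  {x: True, p: False, t: False}


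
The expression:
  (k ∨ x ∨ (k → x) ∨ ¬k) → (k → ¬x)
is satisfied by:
  {k: False, x: False}
  {x: True, k: False}
  {k: True, x: False}


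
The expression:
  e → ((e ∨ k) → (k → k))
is always true.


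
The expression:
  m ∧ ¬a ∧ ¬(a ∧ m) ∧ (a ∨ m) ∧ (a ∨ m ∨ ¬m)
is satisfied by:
  {m: True, a: False}


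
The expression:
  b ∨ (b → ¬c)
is always true.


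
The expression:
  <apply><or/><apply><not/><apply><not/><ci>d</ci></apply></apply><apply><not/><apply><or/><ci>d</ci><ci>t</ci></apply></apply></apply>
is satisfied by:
  {d: True, t: False}
  {t: False, d: False}
  {t: True, d: True}


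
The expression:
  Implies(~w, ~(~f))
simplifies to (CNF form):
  f | w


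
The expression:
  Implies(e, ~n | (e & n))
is always true.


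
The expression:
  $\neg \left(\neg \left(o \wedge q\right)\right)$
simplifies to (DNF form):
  $o \wedge q$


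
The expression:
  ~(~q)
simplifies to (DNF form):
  q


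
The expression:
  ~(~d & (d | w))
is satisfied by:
  {d: True, w: False}
  {w: False, d: False}
  {w: True, d: True}


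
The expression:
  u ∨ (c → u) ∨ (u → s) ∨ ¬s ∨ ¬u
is always true.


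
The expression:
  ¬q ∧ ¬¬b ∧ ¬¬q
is never true.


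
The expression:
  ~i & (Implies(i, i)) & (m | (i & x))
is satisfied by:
  {m: True, i: False}


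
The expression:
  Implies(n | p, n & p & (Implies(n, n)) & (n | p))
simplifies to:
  (n & p) | (~n & ~p)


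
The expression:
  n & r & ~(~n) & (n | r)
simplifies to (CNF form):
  n & r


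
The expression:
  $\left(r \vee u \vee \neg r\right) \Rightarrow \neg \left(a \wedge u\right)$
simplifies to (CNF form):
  $\neg a \vee \neg u$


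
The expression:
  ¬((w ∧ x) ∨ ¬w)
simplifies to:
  w ∧ ¬x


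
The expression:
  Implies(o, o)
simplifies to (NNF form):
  True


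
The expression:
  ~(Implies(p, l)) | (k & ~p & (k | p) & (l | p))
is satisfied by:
  {p: True, k: True, l: False}
  {p: True, k: False, l: False}
  {l: True, k: True, p: False}


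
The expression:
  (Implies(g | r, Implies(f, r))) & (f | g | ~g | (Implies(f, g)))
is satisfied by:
  {r: True, g: False, f: False}
  {g: False, f: False, r: False}
  {f: True, r: True, g: False}
  {f: True, g: False, r: False}
  {r: True, g: True, f: False}
  {g: True, r: False, f: False}
  {f: True, g: True, r: True}


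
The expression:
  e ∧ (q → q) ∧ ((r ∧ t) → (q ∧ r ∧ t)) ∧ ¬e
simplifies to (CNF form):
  False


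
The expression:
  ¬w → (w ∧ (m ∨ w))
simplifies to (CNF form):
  w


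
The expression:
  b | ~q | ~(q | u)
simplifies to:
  b | ~q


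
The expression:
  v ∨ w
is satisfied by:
  {v: True, w: True}
  {v: True, w: False}
  {w: True, v: False}


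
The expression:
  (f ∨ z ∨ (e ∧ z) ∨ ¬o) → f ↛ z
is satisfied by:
  {o: True, f: True, z: False}
  {o: True, f: False, z: False}
  {f: True, o: False, z: False}


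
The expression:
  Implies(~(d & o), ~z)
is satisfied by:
  {d: True, o: True, z: False}
  {d: True, o: False, z: False}
  {o: True, d: False, z: False}
  {d: False, o: False, z: False}
  {d: True, z: True, o: True}


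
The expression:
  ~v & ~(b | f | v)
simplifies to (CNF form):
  ~b & ~f & ~v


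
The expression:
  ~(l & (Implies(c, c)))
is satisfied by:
  {l: False}


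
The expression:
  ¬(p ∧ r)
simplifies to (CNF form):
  ¬p ∨ ¬r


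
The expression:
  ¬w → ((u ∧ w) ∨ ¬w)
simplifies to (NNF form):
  True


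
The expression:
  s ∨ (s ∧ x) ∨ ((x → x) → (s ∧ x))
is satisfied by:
  {s: True}


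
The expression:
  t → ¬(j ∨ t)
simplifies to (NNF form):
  ¬t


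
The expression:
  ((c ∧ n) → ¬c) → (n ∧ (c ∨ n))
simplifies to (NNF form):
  n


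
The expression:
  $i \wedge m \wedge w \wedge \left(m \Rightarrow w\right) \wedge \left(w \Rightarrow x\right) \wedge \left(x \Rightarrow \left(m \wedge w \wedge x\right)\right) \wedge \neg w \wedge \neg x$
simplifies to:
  $\text{False}$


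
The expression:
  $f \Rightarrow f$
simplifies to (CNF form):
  $\text{True}$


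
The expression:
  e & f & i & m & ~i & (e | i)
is never true.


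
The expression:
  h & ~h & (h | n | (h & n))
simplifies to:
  False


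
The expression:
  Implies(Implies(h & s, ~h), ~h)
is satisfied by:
  {s: True, h: False}
  {h: False, s: False}
  {h: True, s: True}


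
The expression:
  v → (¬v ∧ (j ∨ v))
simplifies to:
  ¬v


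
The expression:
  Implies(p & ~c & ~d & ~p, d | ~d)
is always true.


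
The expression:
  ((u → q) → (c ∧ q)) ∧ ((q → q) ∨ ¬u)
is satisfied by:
  {c: True, u: True, q: False}
  {u: True, q: False, c: False}
  {q: True, c: True, u: True}
  {q: True, c: True, u: False}


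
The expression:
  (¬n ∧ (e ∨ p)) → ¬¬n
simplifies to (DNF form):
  n ∨ (¬e ∧ ¬p)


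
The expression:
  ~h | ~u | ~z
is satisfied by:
  {h: False, u: False, z: False}
  {z: True, h: False, u: False}
  {u: True, h: False, z: False}
  {z: True, u: True, h: False}
  {h: True, z: False, u: False}
  {z: True, h: True, u: False}
  {u: True, h: True, z: False}


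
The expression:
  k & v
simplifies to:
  k & v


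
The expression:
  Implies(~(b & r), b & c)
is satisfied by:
  {b: True, r: True, c: True}
  {b: True, r: True, c: False}
  {b: True, c: True, r: False}


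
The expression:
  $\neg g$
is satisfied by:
  {g: False}


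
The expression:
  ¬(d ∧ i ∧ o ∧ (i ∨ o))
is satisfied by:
  {o: False, d: False, i: False}
  {i: True, o: False, d: False}
  {d: True, o: False, i: False}
  {i: True, d: True, o: False}
  {o: True, i: False, d: False}
  {i: True, o: True, d: False}
  {d: True, o: True, i: False}


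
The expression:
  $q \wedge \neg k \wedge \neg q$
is never true.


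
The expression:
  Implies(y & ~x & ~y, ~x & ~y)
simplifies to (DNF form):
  True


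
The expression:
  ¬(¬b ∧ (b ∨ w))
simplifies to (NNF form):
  b ∨ ¬w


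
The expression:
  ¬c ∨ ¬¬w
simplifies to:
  w ∨ ¬c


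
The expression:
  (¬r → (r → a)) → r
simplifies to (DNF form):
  r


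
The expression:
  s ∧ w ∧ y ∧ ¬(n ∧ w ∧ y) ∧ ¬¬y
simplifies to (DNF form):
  s ∧ w ∧ y ∧ ¬n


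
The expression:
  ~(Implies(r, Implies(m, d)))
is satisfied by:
  {r: True, m: True, d: False}


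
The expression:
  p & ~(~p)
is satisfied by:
  {p: True}


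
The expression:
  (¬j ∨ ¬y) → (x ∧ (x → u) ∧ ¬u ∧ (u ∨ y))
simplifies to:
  j ∧ y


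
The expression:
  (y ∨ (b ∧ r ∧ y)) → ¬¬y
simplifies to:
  True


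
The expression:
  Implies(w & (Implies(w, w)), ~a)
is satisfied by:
  {w: False, a: False}
  {a: True, w: False}
  {w: True, a: False}


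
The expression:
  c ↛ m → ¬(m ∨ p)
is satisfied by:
  {m: True, p: False, c: False}
  {p: False, c: False, m: False}
  {m: True, c: True, p: False}
  {c: True, p: False, m: False}
  {m: True, p: True, c: False}
  {p: True, m: False, c: False}
  {m: True, c: True, p: True}


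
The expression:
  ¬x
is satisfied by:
  {x: False}


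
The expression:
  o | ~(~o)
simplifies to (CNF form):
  o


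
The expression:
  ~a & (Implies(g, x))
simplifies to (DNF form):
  (x & ~a) | (~a & ~g)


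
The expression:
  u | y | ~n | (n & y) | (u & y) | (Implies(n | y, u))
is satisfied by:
  {y: True, u: True, n: False}
  {y: True, u: False, n: False}
  {u: True, y: False, n: False}
  {y: False, u: False, n: False}
  {y: True, n: True, u: True}
  {y: True, n: True, u: False}
  {n: True, u: True, y: False}


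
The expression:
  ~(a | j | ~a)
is never true.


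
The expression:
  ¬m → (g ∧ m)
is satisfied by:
  {m: True}


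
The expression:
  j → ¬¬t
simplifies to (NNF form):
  t ∨ ¬j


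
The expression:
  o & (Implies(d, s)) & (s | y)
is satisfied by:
  {y: True, s: True, o: True, d: False}
  {s: True, o: True, d: False, y: False}
  {y: True, s: True, d: True, o: True}
  {s: True, d: True, o: True, y: False}
  {y: True, o: True, d: False, s: False}


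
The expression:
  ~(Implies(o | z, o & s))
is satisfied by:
  {z: True, s: False, o: False}
  {o: True, z: True, s: False}
  {o: True, z: False, s: False}
  {s: True, z: True, o: False}


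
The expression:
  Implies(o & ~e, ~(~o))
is always true.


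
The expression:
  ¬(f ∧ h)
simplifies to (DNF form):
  ¬f ∨ ¬h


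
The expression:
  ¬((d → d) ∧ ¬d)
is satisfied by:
  {d: True}


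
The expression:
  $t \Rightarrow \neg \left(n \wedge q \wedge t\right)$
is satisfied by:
  {t: False, n: False, q: False}
  {q: True, t: False, n: False}
  {n: True, t: False, q: False}
  {q: True, n: True, t: False}
  {t: True, q: False, n: False}
  {q: True, t: True, n: False}
  {n: True, t: True, q: False}


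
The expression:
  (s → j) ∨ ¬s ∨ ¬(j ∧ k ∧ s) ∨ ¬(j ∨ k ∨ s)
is always true.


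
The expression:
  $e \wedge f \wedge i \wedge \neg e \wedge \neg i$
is never true.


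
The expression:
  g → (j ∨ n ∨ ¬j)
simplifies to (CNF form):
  True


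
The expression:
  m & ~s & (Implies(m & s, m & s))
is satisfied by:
  {m: True, s: False}


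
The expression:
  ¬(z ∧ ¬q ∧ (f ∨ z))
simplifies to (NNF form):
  q ∨ ¬z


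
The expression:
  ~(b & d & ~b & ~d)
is always true.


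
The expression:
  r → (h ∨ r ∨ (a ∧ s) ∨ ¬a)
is always true.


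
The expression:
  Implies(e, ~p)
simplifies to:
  ~e | ~p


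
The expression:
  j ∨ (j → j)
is always true.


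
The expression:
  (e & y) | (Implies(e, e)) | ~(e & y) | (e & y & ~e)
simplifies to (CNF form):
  True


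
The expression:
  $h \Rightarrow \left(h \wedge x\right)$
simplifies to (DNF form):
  $x \vee \neg h$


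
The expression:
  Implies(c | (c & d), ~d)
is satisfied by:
  {c: False, d: False}
  {d: True, c: False}
  {c: True, d: False}


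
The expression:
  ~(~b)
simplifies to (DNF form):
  b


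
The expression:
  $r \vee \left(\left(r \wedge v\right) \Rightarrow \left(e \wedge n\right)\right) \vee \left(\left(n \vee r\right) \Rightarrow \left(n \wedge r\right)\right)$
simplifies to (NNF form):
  $\text{True}$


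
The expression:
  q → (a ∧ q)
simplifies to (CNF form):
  a ∨ ¬q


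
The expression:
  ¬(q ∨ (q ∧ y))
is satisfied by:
  {q: False}


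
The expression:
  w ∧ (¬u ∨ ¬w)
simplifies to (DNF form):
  w ∧ ¬u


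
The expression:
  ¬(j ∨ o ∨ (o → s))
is never true.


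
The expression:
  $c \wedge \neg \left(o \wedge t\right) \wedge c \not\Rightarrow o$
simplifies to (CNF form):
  $c \wedge \neg o$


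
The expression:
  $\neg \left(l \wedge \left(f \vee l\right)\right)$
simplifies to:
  $\neg l$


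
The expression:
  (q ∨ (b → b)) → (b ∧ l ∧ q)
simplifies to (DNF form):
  b ∧ l ∧ q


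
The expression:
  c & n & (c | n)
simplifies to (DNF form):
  c & n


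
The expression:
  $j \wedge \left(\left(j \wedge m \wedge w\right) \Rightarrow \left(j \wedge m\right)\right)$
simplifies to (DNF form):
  $j$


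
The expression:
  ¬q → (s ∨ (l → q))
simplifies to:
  q ∨ s ∨ ¬l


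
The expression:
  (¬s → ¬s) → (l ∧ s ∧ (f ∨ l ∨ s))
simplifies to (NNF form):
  l ∧ s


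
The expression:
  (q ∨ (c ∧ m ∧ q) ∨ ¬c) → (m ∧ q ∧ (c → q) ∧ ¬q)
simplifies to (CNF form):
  c ∧ ¬q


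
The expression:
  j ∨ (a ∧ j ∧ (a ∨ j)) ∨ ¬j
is always true.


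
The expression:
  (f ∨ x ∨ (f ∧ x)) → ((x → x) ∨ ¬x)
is always true.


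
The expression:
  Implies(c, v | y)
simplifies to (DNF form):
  v | y | ~c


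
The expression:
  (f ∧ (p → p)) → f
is always true.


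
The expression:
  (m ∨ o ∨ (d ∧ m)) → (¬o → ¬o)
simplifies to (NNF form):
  True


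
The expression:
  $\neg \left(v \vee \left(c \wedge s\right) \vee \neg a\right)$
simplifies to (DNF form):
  $\left(a \wedge \neg c \wedge \neg v\right) \vee \left(a \wedge \neg s \wedge \neg v\right)$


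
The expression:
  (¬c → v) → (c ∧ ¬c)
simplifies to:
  ¬c ∧ ¬v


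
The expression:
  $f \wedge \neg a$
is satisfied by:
  {f: True, a: False}


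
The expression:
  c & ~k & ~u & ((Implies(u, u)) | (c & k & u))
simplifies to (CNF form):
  c & ~k & ~u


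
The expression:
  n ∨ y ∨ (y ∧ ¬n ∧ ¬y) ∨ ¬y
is always true.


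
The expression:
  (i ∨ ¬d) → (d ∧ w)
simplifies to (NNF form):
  d ∧ (w ∨ ¬i)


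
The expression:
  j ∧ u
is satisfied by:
  {j: True, u: True}


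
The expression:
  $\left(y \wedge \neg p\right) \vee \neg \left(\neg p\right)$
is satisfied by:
  {y: True, p: True}
  {y: True, p: False}
  {p: True, y: False}


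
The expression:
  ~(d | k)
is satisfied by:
  {d: False, k: False}


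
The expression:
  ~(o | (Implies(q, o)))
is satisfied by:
  {q: True, o: False}


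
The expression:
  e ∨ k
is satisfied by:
  {k: True, e: True}
  {k: True, e: False}
  {e: True, k: False}


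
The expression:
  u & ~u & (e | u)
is never true.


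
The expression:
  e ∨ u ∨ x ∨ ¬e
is always true.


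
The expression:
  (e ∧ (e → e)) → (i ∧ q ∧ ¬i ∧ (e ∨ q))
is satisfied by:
  {e: False}


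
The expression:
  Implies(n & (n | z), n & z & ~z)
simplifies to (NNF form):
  ~n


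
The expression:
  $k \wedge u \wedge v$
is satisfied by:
  {k: True, u: True, v: True}


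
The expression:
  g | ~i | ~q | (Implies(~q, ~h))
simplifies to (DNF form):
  True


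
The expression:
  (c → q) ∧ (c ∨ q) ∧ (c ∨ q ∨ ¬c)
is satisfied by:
  {q: True}


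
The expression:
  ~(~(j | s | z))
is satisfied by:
  {z: True, s: True, j: True}
  {z: True, s: True, j: False}
  {z: True, j: True, s: False}
  {z: True, j: False, s: False}
  {s: True, j: True, z: False}
  {s: True, j: False, z: False}
  {j: True, s: False, z: False}


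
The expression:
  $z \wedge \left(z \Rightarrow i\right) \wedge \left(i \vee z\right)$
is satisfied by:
  {z: True, i: True}


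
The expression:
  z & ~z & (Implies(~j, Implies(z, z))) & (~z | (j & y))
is never true.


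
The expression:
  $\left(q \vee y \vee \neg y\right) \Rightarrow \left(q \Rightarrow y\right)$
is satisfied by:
  {y: True, q: False}
  {q: False, y: False}
  {q: True, y: True}


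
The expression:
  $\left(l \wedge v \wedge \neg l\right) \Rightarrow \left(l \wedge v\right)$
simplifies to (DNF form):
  $\text{True}$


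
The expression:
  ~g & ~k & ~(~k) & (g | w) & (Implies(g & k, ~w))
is never true.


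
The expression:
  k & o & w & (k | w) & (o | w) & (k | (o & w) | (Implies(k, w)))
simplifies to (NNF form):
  k & o & w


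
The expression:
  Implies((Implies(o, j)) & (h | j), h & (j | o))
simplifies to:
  (h & j) | (o & ~j) | (~h & ~j)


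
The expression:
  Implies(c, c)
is always true.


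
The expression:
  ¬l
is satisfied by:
  {l: False}


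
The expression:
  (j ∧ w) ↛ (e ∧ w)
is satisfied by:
  {j: True, w: True, e: False}


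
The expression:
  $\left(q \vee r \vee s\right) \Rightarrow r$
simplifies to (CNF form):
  $\left(r \vee \neg q\right) \wedge \left(r \vee \neg s\right)$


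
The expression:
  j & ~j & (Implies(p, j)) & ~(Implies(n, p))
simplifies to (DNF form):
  False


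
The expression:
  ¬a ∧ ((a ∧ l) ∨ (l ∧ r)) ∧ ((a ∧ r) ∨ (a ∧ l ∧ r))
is never true.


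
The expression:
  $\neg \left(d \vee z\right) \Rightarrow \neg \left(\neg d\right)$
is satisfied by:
  {d: True, z: True}
  {d: True, z: False}
  {z: True, d: False}


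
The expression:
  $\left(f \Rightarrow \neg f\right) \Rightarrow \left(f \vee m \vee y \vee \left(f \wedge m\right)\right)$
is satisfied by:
  {y: True, m: True, f: True}
  {y: True, m: True, f: False}
  {y: True, f: True, m: False}
  {y: True, f: False, m: False}
  {m: True, f: True, y: False}
  {m: True, f: False, y: False}
  {f: True, m: False, y: False}


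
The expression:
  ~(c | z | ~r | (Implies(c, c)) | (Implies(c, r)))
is never true.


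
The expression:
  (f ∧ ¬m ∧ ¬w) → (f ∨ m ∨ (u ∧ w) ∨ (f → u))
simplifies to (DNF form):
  True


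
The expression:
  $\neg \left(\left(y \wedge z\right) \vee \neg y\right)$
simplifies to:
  $y \wedge \neg z$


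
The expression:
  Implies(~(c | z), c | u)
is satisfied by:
  {z: True, c: True, u: True}
  {z: True, c: True, u: False}
  {z: True, u: True, c: False}
  {z: True, u: False, c: False}
  {c: True, u: True, z: False}
  {c: True, u: False, z: False}
  {u: True, c: False, z: False}


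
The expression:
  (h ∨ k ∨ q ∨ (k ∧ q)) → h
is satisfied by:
  {h: True, q: False, k: False}
  {h: True, k: True, q: False}
  {h: True, q: True, k: False}
  {h: True, k: True, q: True}
  {k: False, q: False, h: False}


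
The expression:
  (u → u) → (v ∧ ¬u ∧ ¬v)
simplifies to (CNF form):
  False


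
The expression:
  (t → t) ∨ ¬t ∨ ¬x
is always true.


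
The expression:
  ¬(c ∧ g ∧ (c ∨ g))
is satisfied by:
  {g: False, c: False}
  {c: True, g: False}
  {g: True, c: False}


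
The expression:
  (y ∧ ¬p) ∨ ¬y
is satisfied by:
  {p: False, y: False}
  {y: True, p: False}
  {p: True, y: False}


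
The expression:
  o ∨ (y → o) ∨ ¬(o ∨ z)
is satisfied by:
  {o: True, z: False, y: False}
  {z: False, y: False, o: False}
  {y: True, o: True, z: False}
  {y: True, z: False, o: False}
  {o: True, z: True, y: False}
  {z: True, o: False, y: False}
  {y: True, z: True, o: True}


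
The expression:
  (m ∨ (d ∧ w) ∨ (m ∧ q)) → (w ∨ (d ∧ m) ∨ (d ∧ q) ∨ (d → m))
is always true.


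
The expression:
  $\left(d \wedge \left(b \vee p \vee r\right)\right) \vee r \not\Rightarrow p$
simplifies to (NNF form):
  $\left(b \wedge d\right) \vee \left(d \wedge p\right) \vee \left(r \wedge \neg p\right)$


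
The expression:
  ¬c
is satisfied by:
  {c: False}


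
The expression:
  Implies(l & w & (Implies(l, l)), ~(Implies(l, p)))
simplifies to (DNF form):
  ~l | ~p | ~w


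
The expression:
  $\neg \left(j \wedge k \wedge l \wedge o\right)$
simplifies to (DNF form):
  $\neg j \vee \neg k \vee \neg l \vee \neg o$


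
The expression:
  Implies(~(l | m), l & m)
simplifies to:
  l | m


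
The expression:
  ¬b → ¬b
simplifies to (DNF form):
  True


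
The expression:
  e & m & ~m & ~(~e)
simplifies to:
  False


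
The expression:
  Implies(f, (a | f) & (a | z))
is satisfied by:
  {a: True, z: True, f: False}
  {a: True, z: False, f: False}
  {z: True, a: False, f: False}
  {a: False, z: False, f: False}
  {f: True, a: True, z: True}
  {f: True, a: True, z: False}
  {f: True, z: True, a: False}


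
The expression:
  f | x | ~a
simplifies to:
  f | x | ~a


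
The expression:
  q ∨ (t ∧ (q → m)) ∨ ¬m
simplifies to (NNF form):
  q ∨ t ∨ ¬m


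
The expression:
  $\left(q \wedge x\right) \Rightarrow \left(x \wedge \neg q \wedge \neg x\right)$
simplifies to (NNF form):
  $\neg q \vee \neg x$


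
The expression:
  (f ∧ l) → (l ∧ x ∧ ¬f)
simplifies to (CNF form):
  ¬f ∨ ¬l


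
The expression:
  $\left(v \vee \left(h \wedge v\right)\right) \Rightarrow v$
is always true.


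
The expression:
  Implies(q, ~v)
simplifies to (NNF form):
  ~q | ~v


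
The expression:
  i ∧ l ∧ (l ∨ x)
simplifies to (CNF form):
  i ∧ l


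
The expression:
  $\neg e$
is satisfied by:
  {e: False}


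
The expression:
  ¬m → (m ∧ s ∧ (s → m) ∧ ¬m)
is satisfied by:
  {m: True}


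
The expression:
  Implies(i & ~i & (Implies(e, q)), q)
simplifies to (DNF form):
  True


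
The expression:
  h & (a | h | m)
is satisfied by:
  {h: True}


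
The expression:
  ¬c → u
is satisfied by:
  {c: True, u: True}
  {c: True, u: False}
  {u: True, c: False}


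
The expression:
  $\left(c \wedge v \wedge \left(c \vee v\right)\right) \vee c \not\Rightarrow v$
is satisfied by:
  {c: True}


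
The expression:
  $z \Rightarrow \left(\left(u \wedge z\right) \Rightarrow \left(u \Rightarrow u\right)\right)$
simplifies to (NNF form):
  $\text{True}$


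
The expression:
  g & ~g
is never true.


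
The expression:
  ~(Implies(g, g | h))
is never true.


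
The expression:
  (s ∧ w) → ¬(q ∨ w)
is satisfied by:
  {s: False, w: False}
  {w: True, s: False}
  {s: True, w: False}


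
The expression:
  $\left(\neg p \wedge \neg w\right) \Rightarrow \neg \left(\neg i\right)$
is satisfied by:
  {i: True, p: True, w: True}
  {i: True, p: True, w: False}
  {i: True, w: True, p: False}
  {i: True, w: False, p: False}
  {p: True, w: True, i: False}
  {p: True, w: False, i: False}
  {w: True, p: False, i: False}


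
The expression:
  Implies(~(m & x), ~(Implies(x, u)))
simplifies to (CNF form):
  x & (m | ~u)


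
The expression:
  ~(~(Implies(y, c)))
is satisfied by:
  {c: True, y: False}
  {y: False, c: False}
  {y: True, c: True}


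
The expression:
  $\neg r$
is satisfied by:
  {r: False}


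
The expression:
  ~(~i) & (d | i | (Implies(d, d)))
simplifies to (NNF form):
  i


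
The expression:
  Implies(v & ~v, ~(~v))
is always true.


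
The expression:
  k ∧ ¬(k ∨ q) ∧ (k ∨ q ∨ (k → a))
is never true.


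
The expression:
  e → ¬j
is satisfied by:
  {e: False, j: False}
  {j: True, e: False}
  {e: True, j: False}


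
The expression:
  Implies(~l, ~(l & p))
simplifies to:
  True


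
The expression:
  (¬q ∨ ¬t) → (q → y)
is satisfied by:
  {y: True, t: True, q: False}
  {y: True, q: False, t: False}
  {t: True, q: False, y: False}
  {t: False, q: False, y: False}
  {y: True, t: True, q: True}
  {y: True, q: True, t: False}
  {t: True, q: True, y: False}


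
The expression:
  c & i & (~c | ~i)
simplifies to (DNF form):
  False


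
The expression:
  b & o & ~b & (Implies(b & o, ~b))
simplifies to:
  False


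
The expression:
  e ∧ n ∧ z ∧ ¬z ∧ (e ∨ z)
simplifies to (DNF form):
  False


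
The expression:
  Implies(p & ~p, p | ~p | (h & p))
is always true.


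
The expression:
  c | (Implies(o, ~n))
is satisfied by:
  {c: True, o: False, n: False}
  {o: False, n: False, c: False}
  {n: True, c: True, o: False}
  {n: True, o: False, c: False}
  {c: True, o: True, n: False}
  {o: True, c: False, n: False}
  {n: True, o: True, c: True}


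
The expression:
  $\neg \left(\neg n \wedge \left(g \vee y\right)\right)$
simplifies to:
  $n \vee \left(\neg g \wedge \neg y\right)$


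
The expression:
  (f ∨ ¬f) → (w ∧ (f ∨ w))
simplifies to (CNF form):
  w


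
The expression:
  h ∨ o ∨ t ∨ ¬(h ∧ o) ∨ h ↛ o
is always true.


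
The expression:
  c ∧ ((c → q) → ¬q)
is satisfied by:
  {c: True, q: False}


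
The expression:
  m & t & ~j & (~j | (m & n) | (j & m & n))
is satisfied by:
  {t: True, m: True, j: False}


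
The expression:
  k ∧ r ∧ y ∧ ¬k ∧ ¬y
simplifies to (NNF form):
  False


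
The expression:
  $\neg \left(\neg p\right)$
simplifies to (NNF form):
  $p$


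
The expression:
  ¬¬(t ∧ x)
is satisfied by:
  {t: True, x: True}


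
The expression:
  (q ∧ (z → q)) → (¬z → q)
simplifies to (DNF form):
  True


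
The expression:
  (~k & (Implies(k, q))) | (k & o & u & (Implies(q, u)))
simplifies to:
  ~k | (o & u)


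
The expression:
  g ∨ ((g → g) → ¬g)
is always true.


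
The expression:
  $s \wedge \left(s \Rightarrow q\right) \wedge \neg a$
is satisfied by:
  {s: True, q: True, a: False}


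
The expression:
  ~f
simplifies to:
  ~f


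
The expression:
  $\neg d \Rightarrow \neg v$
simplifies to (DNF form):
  $d \vee \neg v$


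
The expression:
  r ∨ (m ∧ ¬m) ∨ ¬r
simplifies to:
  True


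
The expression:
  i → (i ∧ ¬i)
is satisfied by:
  {i: False}


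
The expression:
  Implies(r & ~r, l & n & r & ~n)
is always true.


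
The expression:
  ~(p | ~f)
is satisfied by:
  {f: True, p: False}


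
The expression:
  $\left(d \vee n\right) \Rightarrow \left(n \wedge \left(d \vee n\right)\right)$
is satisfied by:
  {n: True, d: False}
  {d: False, n: False}
  {d: True, n: True}


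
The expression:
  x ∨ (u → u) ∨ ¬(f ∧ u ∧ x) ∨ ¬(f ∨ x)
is always true.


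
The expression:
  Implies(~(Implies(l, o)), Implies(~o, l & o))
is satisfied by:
  {o: True, l: False}
  {l: False, o: False}
  {l: True, o: True}


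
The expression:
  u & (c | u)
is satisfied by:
  {u: True}


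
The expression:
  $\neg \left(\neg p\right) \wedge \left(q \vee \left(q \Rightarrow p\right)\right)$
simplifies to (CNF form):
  $p$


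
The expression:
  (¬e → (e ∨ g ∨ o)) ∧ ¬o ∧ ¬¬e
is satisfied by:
  {e: True, o: False}


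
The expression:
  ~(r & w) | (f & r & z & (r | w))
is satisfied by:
  {z: True, f: True, w: False, r: False}
  {z: True, f: False, w: False, r: False}
  {f: True, z: False, w: False, r: False}
  {z: False, f: False, w: False, r: False}
  {r: True, z: True, f: True, w: False}
  {r: True, z: True, f: False, w: False}
  {r: True, f: True, z: False, w: False}
  {r: True, f: False, z: False, w: False}
  {z: True, w: True, f: True, r: False}
  {z: True, w: True, f: False, r: False}
  {w: True, f: True, z: False, r: False}
  {w: True, z: False, f: False, r: False}
  {r: True, z: True, w: True, f: True}


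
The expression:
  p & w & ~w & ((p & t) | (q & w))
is never true.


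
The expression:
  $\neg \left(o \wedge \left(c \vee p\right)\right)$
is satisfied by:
  {p: False, o: False, c: False}
  {c: True, p: False, o: False}
  {p: True, c: False, o: False}
  {c: True, p: True, o: False}
  {o: True, c: False, p: False}


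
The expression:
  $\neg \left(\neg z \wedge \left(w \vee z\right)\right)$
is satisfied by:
  {z: True, w: False}
  {w: False, z: False}
  {w: True, z: True}


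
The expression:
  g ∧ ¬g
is never true.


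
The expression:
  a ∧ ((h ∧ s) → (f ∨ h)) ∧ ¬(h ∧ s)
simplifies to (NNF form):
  a ∧ (¬h ∨ ¬s)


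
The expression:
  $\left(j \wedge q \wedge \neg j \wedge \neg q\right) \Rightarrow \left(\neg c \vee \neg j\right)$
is always true.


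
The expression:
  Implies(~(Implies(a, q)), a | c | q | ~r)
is always true.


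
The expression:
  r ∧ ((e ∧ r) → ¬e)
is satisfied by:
  {r: True, e: False}


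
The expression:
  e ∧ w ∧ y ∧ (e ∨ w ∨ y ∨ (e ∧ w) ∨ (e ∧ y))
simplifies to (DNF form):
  e ∧ w ∧ y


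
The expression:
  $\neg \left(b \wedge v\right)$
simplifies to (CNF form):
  $\neg b \vee \neg v$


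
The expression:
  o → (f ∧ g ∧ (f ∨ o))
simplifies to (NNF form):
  (f ∧ g) ∨ ¬o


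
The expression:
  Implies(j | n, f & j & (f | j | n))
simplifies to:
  (f & j) | (~j & ~n)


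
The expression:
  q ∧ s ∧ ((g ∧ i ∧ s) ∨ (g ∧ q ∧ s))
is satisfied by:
  {g: True, s: True, q: True}


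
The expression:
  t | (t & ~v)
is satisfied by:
  {t: True}


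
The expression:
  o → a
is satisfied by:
  {a: True, o: False}
  {o: False, a: False}
  {o: True, a: True}


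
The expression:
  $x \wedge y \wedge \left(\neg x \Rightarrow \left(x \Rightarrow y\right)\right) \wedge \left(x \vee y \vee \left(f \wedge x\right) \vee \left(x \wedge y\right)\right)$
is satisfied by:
  {x: True, y: True}


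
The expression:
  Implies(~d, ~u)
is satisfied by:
  {d: True, u: False}
  {u: False, d: False}
  {u: True, d: True}


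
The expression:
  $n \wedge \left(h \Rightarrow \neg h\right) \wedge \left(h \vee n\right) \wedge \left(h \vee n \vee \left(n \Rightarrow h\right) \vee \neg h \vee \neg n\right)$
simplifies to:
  $n \wedge \neg h$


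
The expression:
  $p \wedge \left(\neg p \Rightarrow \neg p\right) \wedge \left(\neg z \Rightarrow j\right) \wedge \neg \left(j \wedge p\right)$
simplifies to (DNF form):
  $p \wedge z \wedge \neg j$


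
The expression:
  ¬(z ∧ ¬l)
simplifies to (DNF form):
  l ∨ ¬z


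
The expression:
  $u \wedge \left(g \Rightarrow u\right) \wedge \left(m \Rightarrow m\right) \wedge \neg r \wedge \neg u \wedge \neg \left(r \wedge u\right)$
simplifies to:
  $\text{False}$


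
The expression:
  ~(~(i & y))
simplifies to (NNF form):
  i & y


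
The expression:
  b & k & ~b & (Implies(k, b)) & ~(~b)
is never true.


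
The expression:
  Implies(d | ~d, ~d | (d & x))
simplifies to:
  x | ~d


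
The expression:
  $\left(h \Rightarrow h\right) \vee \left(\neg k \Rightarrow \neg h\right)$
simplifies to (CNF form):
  $\text{True}$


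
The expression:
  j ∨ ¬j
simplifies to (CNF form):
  True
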